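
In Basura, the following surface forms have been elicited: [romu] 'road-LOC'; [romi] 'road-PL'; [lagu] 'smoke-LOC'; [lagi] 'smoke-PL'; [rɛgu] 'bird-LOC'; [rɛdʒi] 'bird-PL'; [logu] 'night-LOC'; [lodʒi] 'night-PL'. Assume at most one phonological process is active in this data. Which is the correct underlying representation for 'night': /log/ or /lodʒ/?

/lodʒ/

In [logu] and [lodʒi] the final segment of 'night' alternates: [g] ~ [dʒ].
Compare 'smoke', with invariant [g] in [lagu] and [lagi]: an analysis with underlying /g/ and a rule producing [dʒ] before the PL suffix would wrongly predict alternation here too.
The underlying segment must be /dʒ/; palato-alveolar /dʒ/ becomes [g] when no front vowel follows, yielding [g] there.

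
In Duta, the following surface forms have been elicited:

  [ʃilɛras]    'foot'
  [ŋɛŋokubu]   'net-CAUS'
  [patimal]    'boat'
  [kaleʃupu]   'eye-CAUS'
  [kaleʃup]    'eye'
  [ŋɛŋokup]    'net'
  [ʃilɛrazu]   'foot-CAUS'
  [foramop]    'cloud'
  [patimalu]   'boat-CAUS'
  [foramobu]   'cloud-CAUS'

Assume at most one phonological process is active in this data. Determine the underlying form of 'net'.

The stem for 'net' ends in [b] in [ŋɛŋokubu] but [p] in [ŋɛŋokup].
The stem 'eye' ([kaleʃupu], [kaleʃup]) shows [p] unchanged in both environments, so [p] cannot be basic with [b] derived before the CAUS suffix.
The underlying segment must be /b/; voiced obstruents become voiceless word-finally, yielding [p] there.

/ŋɛŋokub/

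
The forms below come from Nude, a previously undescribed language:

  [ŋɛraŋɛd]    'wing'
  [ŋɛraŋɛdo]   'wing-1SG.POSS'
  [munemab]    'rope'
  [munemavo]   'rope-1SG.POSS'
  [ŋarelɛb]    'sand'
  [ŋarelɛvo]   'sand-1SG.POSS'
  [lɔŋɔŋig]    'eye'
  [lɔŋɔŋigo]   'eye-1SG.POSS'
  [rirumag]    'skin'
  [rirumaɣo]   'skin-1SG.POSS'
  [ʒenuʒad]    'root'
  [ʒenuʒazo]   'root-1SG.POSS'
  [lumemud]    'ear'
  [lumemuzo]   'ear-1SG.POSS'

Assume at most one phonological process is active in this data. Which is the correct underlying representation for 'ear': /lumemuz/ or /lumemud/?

The stem for 'ear' ends in [d] in [lumemud] but [z] in [lumemuzo].
The stem 'wing' ([ŋɛraŋɛd], [ŋɛraŋɛdo]) shows [d] unchanged in both environments, so [d] cannot be basic with [z] derived before the 1SG.POSS suffix.
The alternation reflects word-final hardening: voiced fricatives become stops word-finally. /z/ is underlying.

/lumemuz/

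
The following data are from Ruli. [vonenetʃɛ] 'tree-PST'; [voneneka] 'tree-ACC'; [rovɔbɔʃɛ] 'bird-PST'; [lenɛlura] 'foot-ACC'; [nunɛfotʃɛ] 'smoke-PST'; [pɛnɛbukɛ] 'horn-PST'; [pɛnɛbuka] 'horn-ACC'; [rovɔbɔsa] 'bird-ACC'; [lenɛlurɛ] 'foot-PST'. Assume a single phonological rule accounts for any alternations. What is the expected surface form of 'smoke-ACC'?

'tree' shows [tʃ] ~ [k] at the end of the stem ([vonenetʃɛ] vs [voneneka]).
The stem 'horn' ([pɛnɛbukɛ], [pɛnɛbuka]) shows [k] unchanged in both environments, so [k] cannot be basic with [tʃ] derived before the PST suffix.
Therefore /tʃ/ is basic and [k] is derived by depalatalization (palato-alveolar /tʃ/ and /ʃ/ become [k] and [s] when no front vowel follows).
The one attested form of 'smoke', [nunɛfotʃɛ], shows underlying /nunɛfotʃ/. Applying the same rule when no front vowel follows gives [nunɛfoka].

[nunɛfoka]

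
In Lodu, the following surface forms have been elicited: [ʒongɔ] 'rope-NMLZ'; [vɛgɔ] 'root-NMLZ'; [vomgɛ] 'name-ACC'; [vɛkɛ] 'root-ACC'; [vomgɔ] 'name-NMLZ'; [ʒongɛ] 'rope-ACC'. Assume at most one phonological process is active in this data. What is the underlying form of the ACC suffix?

The ACC morpheme has two allomorphs, [-gɛ] and [-kɛ].
By contrast the NMLZ suffix keeps its initial [g] throughout — that segment must be underlying.
The ACC suffix is therefore /-kɛ/ underlyingly, with post-nasal voicing: voiceless stops become voiced after a nasal.

/-kɛ/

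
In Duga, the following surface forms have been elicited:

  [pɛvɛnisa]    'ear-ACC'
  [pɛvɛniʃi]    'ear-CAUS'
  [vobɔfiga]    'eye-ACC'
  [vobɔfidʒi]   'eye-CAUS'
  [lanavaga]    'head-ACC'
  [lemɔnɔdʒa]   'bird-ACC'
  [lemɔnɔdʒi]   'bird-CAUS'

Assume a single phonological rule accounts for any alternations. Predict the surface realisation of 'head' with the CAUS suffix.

'eye' shows [g] ~ [dʒ] at the end of the stem ([vobɔfiga] vs [vobɔfidʒi]).
But 'bird' keeps [dʒ] in both environments ([lemɔnɔdʒa], [lemɔnɔdʒi]), so there is no rule changing /dʒ/ to [g] before the ACC suffix.
The alternation reflects palatalization before a front vowel: /g/ and /s/ become palato-alveolar [dʒ] and [ʃ] before a front vowel. /g/ is underlying.
From [lanavaga] the stem 'head' is /lanavag/; before a front vowel this yields [lanavadʒi].

[lanavadʒi]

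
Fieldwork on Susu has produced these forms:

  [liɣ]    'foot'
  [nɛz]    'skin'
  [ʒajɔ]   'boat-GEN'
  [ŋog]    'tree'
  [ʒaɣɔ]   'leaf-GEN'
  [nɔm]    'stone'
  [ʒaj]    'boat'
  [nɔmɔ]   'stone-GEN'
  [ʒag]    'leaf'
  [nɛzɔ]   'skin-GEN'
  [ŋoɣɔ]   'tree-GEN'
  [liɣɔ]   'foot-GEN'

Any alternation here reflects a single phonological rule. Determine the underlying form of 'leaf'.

/ʒag/

In [ʒaɣɔ] and [ʒag] the final segment of 'leaf' alternates: [ɣ] ~ [g].
Compare 'foot', with invariant [ɣ] in [liɣɔ] and [liɣ]: an analysis with underlying /ɣ/ and a rule producing [g] in isolation would wrongly predict alternation here too.
So /g/ is underlying, and a rule of intervocalic spirantization — voiced stops become fricatives between vowels — gives [ɣ].
Hence 'leaf' is /ʒag/ underlyingly.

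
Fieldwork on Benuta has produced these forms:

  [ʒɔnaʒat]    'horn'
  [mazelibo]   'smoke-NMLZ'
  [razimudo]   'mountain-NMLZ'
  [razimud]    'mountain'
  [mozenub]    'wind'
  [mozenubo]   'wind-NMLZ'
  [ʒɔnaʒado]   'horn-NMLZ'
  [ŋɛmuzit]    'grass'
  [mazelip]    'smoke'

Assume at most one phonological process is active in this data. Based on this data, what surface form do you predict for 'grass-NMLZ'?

[ŋɛmuzido]

In [ʒɔnaʒado] and [ʒɔnaʒat] the final segment of 'horn' alternates: [d] ~ [t].
If /d/ were underlying and a rule turned it into [t] in isolation, 'mountain' would also alternate; but it has [d] in both [razimudo] and [razimud].
Therefore /t/ is basic and [d] is derived by intervocalic voicing (voiceless stops become voiced between vowels).
The one attested form of 'grass', [ŋɛmuzit], shows underlying /ŋɛmuzit/. Applying the same rule between vowels gives [ŋɛmuzido].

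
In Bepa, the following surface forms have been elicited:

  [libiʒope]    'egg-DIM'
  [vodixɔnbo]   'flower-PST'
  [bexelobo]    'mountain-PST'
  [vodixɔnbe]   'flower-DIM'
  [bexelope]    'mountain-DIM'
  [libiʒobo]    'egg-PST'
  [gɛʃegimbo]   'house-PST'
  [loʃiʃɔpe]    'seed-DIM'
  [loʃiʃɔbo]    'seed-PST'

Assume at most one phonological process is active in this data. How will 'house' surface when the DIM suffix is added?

The DIM suffix surfaces as [-be] and [-pe], depending on the final segment of the stem.
By contrast the PST suffix keeps its initial [b] throughout — that segment must be underlying.
The DIM suffix is therefore /-pe/ underlyingly, with post-nasal voicing: voiceless stops become voiced after a nasal.
After 'house', which ends in a nasal, the suffix surfaces as [-be], giving [gɛʃegimbe].

[gɛʃegimbe]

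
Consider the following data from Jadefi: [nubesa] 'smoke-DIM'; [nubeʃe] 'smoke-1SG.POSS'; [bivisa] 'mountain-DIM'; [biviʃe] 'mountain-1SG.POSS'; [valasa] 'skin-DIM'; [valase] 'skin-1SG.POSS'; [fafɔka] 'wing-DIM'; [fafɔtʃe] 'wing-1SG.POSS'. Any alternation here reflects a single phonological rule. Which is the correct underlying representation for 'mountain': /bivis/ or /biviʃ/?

The stem for 'mountain' ends in [s] in [bivisa] but [ʃ] in [biviʃe].
Compare 'skin', with invariant [s] in [valasa] and [valase]: an analysis with underlying /s/ and a rule producing [ʃ] before the 1SG.POSS suffix would wrongly predict alternation here too.
Therefore /ʃ/ is basic and [s] is derived by depalatalization (palato-alveolar /tʃ/ and /ʃ/ become [k] and [s] when no front vowel follows).

/biviʃ/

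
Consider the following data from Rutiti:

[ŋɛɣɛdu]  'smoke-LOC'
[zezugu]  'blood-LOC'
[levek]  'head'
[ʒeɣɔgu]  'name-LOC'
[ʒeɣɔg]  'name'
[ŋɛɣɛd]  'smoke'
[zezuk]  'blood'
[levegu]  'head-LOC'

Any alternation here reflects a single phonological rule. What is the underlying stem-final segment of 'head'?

'head' shows [g] ~ [k] at the end of the stem ([levegu] vs [levek]).
If /g/ were underlying and a rule turned it into [k] in isolation, 'name' would also alternate; but it has [g] in both [ʒeɣɔgu] and [ʒeɣɔg].
The underlying segment must be /k/; voiceless stops become voiced between vowels, yielding [g] there.

/k/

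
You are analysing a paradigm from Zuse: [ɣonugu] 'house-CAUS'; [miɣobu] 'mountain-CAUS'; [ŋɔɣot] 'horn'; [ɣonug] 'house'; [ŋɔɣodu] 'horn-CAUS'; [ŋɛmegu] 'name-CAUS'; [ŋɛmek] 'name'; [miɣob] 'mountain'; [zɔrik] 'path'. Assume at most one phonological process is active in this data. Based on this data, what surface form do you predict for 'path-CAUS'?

[zɔrigu]

'name' shows [k] ~ [g] at the end of the stem ([ŋɛmek] vs [ŋɛmegu]).
If /g/ were underlying and a rule turned it into [k] in isolation, 'house' would also alternate; but it has [g] in both [ɣonug] and [ɣonugu].
Therefore /k/ is basic and [g] is derived by intervocalic voicing (voiceless stops become voiced between vowels).
From [zɔrik] the stem 'path' is /zɔrik/; between vowels this yields [zɔrigu].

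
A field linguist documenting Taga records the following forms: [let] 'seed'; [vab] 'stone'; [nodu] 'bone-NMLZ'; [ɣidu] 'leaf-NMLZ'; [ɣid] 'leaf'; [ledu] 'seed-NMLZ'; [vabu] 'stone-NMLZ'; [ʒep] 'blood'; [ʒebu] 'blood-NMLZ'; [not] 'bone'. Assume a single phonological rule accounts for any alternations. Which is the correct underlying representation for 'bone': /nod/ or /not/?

/not/

'bone' shows [d] ~ [t] at the end of the stem ([nodu] vs [not]).
Compare 'leaf', with invariant [d] in [ɣidu] and [ɣid]: an analysis with underlying /d/ and a rule producing [t] in isolation would wrongly predict alternation here too.
The underlying segment must be /t/; voiceless stops become voiced between vowels, yielding [d] there.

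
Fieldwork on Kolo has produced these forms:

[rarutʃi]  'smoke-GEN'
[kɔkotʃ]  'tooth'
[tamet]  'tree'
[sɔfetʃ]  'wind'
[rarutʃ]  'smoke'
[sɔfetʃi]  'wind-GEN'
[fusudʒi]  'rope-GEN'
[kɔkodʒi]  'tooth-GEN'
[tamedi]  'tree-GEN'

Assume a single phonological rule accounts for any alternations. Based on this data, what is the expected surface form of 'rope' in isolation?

[fusutʃ]

In [kɔkotʃ] and [kɔkodʒi] the final segment of 'tooth' alternates: [tʃ] ~ [dʒ].
The stem 'wind' ([sɔfetʃ], [sɔfetʃi]) shows [tʃ] unchanged in both environments, so [tʃ] cannot be basic with [dʒ] derived before the GEN suffix.
Therefore /dʒ/ is basic and [tʃ] is derived by word-final obstruent devoicing (voiced obstruents become voiceless word-finally).
The one attested form of 'rope', [fusudʒi], shows underlying /fusudʒ/. Applying the same rule word-finally gives [fusutʃ].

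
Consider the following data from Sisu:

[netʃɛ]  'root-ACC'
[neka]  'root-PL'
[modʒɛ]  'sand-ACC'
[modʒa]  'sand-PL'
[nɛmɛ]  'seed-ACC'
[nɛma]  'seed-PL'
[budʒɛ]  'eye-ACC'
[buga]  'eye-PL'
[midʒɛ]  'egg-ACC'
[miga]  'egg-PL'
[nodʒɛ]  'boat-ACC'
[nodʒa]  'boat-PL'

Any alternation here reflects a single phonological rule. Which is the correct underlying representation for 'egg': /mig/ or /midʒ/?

/mig/

The stem for 'egg' ends in [dʒ] in [midʒɛ] but [g] in [miga].
But 'boat' keeps [dʒ] in both environments ([nodʒɛ], [nodʒa]), so there is no rule changing /dʒ/ to [g] before the PL suffix.
The alternation reflects palatalization before a front vowel: /k/ and /g/ become palato-alveolar [tʃ] and [dʒ] before a front vowel. /g/ is underlying.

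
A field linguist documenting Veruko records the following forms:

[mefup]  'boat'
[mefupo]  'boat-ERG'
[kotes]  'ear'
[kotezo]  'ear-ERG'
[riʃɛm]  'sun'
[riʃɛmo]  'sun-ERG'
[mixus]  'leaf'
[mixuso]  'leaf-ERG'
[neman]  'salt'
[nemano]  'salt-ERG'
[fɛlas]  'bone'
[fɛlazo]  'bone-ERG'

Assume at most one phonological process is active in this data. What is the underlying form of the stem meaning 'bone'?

In [fɛlas] and [fɛlazo] the final segment of 'bone' alternates: [s] ~ [z].
The stem 'leaf' ([mixus], [mixuso]) shows [s] unchanged in both environments, so [s] cannot be basic with [z] derived before the ERG suffix.
Therefore /z/ is basic and [s] is derived by word-final obstruent devoicing (voiced obstruents become voiceless word-finally).
So 'bone' = /fɛlaz/.

/fɛlaz/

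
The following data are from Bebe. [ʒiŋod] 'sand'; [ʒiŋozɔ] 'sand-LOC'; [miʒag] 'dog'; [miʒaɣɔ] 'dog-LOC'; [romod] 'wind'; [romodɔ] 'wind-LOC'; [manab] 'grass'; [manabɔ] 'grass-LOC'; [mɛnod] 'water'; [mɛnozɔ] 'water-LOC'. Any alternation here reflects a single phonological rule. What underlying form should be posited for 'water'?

In [mɛnod] and [mɛnozɔ] the final segment of 'water' alternates: [d] ~ [z].
If /d/ were underlying and a rule turned it into [z] before the LOC suffix, 'wind' would also alternate; but it has [d] in both [romod] and [romodɔ].
Therefore /z/ is basic and [d] is derived by word-final hardening (voiced fricatives become stops word-finally).

/mɛnoz/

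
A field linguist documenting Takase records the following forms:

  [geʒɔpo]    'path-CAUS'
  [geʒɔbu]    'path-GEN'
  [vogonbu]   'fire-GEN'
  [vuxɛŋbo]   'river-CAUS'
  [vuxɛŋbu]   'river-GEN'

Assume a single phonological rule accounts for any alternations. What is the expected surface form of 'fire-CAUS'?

[vogonbo]

The CAUS suffix surfaces as [-bo] and [-po], depending on the final segment of the stem.
The GEN suffix, which begins with [b], is invariant after every stem; so [b] is not altered by any rule here.
So the underlying form is /-po/, and voiceless stops become voiced after a nasal.
After 'fire', which ends in a nasal, the suffix surfaces as [-bo], giving [vogonbo].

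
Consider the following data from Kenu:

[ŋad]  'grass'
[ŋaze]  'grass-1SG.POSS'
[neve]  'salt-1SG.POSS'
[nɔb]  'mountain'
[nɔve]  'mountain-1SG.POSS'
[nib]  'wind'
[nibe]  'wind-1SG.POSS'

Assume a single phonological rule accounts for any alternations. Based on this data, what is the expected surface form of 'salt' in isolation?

In [nɔb] and [nɔve] the final segment of 'mountain' alternates: [b] ~ [v].
Compare 'wind', with invariant [b] in [nib] and [nibe]: an analysis with underlying /b/ and a rule producing [v] before the 1SG.POSS suffix would wrongly predict alternation here too.
Therefore /v/ is basic and [b] is derived by word-final hardening (voiced fricatives become stops word-finally).
The one attested form of 'salt', [neve], shows underlying /nev/. Applying the same rule word-finally gives [neb].

[neb]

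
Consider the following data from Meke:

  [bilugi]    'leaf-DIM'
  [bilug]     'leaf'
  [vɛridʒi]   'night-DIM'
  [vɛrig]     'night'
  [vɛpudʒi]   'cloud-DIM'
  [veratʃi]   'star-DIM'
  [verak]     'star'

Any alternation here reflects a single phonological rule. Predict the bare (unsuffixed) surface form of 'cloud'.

[vɛpug]

The stem for 'night' ends in [dʒ] in [vɛridʒi] but [g] in [vɛrig].
Compare 'leaf', with invariant [g] in [bilugi] and [bilug]: an analysis with underlying /g/ and a rule producing [dʒ] before the DIM suffix would wrongly predict alternation here too.
Therefore /dʒ/ is basic and [g] is derived by depalatalization (palato-alveolar /tʃ/ and /dʒ/ become [k] and [g] when no front vowel follows).
From [vɛpudʒi] the stem 'cloud' is /vɛpudʒ/; when no front vowel follows this yields [vɛpug].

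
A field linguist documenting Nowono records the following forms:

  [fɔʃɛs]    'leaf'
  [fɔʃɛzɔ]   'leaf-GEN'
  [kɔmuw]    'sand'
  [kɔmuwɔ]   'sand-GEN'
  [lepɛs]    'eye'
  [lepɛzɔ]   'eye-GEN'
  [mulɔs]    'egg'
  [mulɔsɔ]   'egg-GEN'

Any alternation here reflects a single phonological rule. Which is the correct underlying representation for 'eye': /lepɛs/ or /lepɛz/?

In [lepɛs] and [lepɛzɔ] the final segment of 'eye' alternates: [s] ~ [z].
The stem 'egg' ([mulɔs], [mulɔsɔ]) shows [s] unchanged in both environments, so [s] cannot be basic with [z] derived before the GEN suffix.
So /z/ is underlying, and a rule of word-final obstruent devoicing — voiced obstruents become voiceless word-finally — gives [s].

/lepɛz/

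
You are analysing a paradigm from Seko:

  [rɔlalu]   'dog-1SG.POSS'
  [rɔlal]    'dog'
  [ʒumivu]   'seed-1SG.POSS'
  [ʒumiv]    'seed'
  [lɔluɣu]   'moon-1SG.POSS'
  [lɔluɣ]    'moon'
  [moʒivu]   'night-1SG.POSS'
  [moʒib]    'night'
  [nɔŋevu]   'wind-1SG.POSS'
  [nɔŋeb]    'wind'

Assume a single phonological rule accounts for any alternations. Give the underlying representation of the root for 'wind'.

The stem for 'wind' ends in [v] in [nɔŋevu] but [b] in [nɔŋeb].
If /v/ were underlying and a rule turned it into [b] in isolation, 'seed' would also alternate; but it has [v] in both [ʒumivu] and [ʒumiv].
So /b/ is underlying, and a rule of intervocalic spirantization — voiced stops become fricatives between vowels — gives [v].
The underlying form of 'wind' is therefore /nɔŋeb/.

/nɔŋeb/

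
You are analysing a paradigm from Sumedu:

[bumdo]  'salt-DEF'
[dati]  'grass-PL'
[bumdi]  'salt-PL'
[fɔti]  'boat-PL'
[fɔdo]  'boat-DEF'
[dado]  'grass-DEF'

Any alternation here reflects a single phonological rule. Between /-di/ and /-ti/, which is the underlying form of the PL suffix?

/-ti/

The PL suffix surfaces as [-di] and [-ti], depending on the final segment of the stem.
The DEF suffix, which begins with [d], is invariant after every stem; so [d] is not altered by any rule here.
So the underlying form is /-ti/, and voiceless stops become voiced after a nasal.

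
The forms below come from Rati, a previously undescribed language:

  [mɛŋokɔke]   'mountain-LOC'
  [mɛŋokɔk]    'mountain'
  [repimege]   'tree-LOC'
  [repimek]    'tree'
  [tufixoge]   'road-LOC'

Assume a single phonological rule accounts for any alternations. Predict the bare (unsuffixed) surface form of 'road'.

'tree' shows [g] ~ [k] at the end of the stem ([repimege] vs [repimek]).
But 'mountain' keeps [k] in both environments ([mɛŋokɔke], [mɛŋokɔk]), so there is no rule changing /k/ to [g] before the LOC suffix.
So /g/ is underlying, and a rule of word-final obstruent devoicing — voiced obstruents become voiceless word-finally — gives [k].
The one attested form of 'road', [tufixoge], shows underlying /tufixog/. Applying the same rule word-finally gives [tufixok].

[tufixok]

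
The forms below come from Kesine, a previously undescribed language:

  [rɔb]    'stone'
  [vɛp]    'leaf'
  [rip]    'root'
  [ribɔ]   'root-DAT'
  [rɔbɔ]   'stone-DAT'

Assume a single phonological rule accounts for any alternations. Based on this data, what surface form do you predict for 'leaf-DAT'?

[vɛbɔ]

In [rip] and [ribɔ] the final segment of 'root' alternates: [p] ~ [b].
The stem 'stone' ([rɔb], [rɔbɔ]) shows [b] unchanged in both environments, so [b] cannot be basic with [p] derived in isolation.
The underlying segment must be /p/; voiceless stops become voiced between vowels, yielding [b] there.
From [vɛp] the stem 'leaf' is /vɛp/; between vowels this yields [vɛbɔ].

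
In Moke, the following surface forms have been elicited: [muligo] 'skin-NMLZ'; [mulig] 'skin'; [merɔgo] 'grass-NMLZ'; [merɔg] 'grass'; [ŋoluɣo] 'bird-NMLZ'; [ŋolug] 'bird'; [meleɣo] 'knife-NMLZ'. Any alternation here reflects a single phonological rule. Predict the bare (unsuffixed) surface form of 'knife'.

In [ŋoluɣo] and [ŋolug] the final segment of 'bird' alternates: [ɣ] ~ [g].
The stem 'grass' ([merɔgo], [merɔg]) shows [g] unchanged in both environments, so [g] cannot be basic with [ɣ] derived before the NMLZ suffix.
The alternation reflects word-final hardening: voiced fricatives become stops word-finally. /ɣ/ is underlying.
The one attested form of 'knife', [meleɣo], shows underlying /meleɣ/. Applying the same rule word-finally gives [meleg].

[meleg]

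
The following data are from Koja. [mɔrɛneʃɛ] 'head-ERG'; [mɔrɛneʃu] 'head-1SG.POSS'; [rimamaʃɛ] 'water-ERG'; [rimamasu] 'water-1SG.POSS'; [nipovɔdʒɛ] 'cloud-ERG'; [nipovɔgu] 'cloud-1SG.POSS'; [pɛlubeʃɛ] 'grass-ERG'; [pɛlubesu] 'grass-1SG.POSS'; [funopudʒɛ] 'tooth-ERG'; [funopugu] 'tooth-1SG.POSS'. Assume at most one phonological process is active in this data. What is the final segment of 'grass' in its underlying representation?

/s/

In [pɛlubeʃɛ] and [pɛlubesu] the final segment of 'grass' alternates: [ʃ] ~ [s].
The stem 'head' ([mɔrɛneʃɛ], [mɔrɛneʃu]) shows [ʃ] unchanged in both environments, so [ʃ] cannot be basic with [s] derived before the 1SG.POSS suffix.
The alternation reflects palatalization before a front vowel: /g/ and /s/ become palato-alveolar [dʒ] and [ʃ] before a front vowel. /s/ is underlying.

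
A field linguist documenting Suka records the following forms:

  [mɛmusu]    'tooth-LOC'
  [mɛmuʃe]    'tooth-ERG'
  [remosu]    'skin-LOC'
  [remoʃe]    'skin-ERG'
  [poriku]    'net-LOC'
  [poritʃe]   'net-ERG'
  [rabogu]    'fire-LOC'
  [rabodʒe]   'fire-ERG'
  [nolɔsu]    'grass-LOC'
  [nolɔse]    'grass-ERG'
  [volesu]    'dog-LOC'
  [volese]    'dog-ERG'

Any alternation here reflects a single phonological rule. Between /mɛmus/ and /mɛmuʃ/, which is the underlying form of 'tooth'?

/mɛmuʃ/

The root 'tooth' surfaces as [mɛmusu] and [mɛmuʃe], with a stem-final [s] ~ [ʃ] alternation.
If /s/ were underlying and a rule turned it into [ʃ] before the ERG suffix, 'grass' would also alternate; but it has [s] in both [nolɔsu] and [nolɔse].
The alternation reflects depalatalization: palato-alveolar /tʃ/, /dʒ/ and /ʃ/ become [k], [g] and [s] when no front vowel follows. /ʃ/ is underlying.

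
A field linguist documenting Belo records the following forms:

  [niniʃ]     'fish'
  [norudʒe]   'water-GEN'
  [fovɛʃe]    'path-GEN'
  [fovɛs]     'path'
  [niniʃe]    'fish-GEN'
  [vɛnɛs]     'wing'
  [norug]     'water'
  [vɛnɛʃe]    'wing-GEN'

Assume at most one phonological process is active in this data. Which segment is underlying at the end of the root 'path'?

/s/

The root 'path' surfaces as [fovɛs] and [fovɛʃe], with a stem-final [s] ~ [ʃ] alternation.
If /ʃ/ were underlying and a rule turned it into [s] in isolation, 'fish' would also alternate; but it has [ʃ] in both [niniʃ] and [niniʃe].
The alternation reflects palatalization before a front vowel: /g/ and /s/ become palato-alveolar [dʒ] and [ʃ] before a front vowel. /s/ is underlying.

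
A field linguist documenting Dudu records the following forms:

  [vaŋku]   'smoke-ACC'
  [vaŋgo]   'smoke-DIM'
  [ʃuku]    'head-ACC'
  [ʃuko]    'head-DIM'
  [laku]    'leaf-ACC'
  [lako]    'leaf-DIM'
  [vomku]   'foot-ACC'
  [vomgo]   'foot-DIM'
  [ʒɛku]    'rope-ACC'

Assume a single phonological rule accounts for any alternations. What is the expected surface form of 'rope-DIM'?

[ʒɛko]

The DIM morpheme has two allomorphs, [-go] and [-ko].
By contrast the ACC suffix keeps its initial [k] throughout — that segment must be underlying.
The DIM suffix is therefore /-go/ underlyingly, with post-vocalic devoicing: voiced stops become voiceless after a vowel.
After 'rope', which ends in a vowel, the suffix surfaces as [-ko], giving [ʒɛko].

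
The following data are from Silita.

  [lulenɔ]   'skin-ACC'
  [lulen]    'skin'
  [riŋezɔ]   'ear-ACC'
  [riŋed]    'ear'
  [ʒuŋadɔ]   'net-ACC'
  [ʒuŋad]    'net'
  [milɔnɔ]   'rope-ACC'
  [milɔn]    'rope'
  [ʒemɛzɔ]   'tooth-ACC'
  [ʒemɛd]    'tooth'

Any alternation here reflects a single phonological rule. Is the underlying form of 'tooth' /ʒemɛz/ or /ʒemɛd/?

/ʒemɛz/

The root 'tooth' surfaces as [ʒemɛzɔ] and [ʒemɛd], with a stem-final [z] ~ [d] alternation.
The stem 'net' ([ʒuŋadɔ], [ʒuŋad]) shows [d] unchanged in both environments, so [d] cannot be basic with [z] derived before the ACC suffix.
So /z/ is underlying, and a rule of word-final hardening — voiced fricatives become stops word-finally — gives [d].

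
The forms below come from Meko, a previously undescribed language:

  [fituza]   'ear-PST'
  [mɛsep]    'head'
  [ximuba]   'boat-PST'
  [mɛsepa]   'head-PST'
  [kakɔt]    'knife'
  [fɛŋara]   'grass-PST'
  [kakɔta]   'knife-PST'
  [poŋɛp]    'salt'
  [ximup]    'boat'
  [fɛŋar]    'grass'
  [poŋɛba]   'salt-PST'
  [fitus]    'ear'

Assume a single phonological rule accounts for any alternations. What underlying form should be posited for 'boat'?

In [ximup] and [ximuba] the final segment of 'boat' alternates: [p] ~ [b].
But 'head' keeps [p] in both environments ([mɛsep], [mɛsepa]), so there is no rule changing /p/ to [b] before the PST suffix.
The alternation reflects word-final obstruent devoicing: voiced obstruents become voiceless word-finally. /b/ is underlying.

/ximub/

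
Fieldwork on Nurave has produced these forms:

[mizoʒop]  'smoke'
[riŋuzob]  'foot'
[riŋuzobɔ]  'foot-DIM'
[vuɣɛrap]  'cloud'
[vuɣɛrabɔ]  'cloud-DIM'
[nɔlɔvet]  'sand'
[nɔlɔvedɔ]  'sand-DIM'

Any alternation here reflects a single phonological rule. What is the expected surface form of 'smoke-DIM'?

[mizoʒobɔ]

In [vuɣɛrap] and [vuɣɛrabɔ] the final segment of 'cloud' alternates: [p] ~ [b].
The stem 'foot' ([riŋuzob], [riŋuzobɔ]) shows [b] unchanged in both environments, so [b] cannot be basic with [p] derived in isolation.
The underlying segment must be /p/; voiceless stops become voiced between vowels, yielding [b] there.
From [mizoʒop] the stem 'smoke' is /mizoʒop/; between vowels this yields [mizoʒobɔ].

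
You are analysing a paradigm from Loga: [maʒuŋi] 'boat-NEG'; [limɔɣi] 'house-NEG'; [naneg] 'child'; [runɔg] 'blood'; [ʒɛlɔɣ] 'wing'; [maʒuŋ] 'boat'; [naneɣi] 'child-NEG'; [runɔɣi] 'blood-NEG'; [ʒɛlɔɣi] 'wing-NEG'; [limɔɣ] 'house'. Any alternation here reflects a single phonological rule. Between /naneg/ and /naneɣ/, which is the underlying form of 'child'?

/naneg/

'child' shows [g] ~ [ɣ] at the end of the stem ([naneg] vs [naneɣi]).
If /ɣ/ were underlying and a rule turned it into [g] in isolation, 'house' would also alternate; but it has [ɣ] in both [limɔɣ] and [limɔɣi].
Therefore /g/ is basic and [ɣ] is derived by intervocalic spirantization (voiced stops become fricatives between vowels).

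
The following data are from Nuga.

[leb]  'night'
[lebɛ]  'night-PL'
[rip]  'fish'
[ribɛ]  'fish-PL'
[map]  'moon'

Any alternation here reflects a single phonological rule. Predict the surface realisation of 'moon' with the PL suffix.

The root 'fish' surfaces as [rip] and [ribɛ], with a stem-final [p] ~ [b] alternation.
But 'night' keeps [b] in both environments ([leb], [lebɛ]), so there is no rule changing /b/ to [p] in isolation.
The alternation reflects intervocalic voicing: voiceless stops become voiced between vowels. /p/ is underlying.
From [map] the stem 'moon' is /map/; between vowels this yields [mabɛ].

[mabɛ]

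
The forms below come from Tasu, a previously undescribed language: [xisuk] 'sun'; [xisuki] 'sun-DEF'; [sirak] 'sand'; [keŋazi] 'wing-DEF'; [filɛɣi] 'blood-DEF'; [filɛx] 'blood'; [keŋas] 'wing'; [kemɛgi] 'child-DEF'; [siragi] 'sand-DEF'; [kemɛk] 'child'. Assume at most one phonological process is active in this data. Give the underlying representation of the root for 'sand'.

The stem for 'sand' ends in [k] in [sirak] but [g] in [siragi].
But 'sun' keeps [k] in both environments ([xisuk], [xisuki]), so there is no rule changing /k/ to [g] before the DEF suffix.
Therefore /g/ is basic and [k] is derived by word-final obstruent devoicing (voiced obstruents become voiceless word-finally).

/sirag/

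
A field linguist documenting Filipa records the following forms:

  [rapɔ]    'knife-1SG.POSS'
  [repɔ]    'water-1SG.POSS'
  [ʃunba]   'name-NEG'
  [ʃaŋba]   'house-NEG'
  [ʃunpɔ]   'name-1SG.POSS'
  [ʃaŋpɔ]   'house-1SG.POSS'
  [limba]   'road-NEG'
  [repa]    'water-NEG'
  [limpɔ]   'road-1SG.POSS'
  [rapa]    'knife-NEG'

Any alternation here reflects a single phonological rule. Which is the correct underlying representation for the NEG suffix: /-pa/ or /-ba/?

The NEG morpheme has two allomorphs, [-ba] and [-pa].
The 1SG.POSS suffix, which begins with [p], is invariant after every stem; so [p] is not altered by any rule here.
The NEG suffix is therefore /-ba/ underlyingly, with post-vocalic devoicing: voiced stops become voiceless after a vowel.

/-ba/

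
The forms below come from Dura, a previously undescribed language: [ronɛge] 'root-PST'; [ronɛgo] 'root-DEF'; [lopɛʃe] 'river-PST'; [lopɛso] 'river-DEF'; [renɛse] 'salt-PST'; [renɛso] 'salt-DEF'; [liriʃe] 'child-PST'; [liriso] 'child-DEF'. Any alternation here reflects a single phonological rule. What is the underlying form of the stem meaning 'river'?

'river' shows [ʃ] ~ [s] at the end of the stem ([lopɛʃe] vs [lopɛso]).
The stem 'salt' ([renɛse], [renɛso]) shows [s] unchanged in both environments, so [s] cannot be basic with [ʃ] derived before the PST suffix.
The underlying segment must be /ʃ/; palato-alveolar /ʃ/ becomes [s] when no front vowel follows, yielding [s] there.
So 'river' = /lopɛʃ/.

/lopɛʃ/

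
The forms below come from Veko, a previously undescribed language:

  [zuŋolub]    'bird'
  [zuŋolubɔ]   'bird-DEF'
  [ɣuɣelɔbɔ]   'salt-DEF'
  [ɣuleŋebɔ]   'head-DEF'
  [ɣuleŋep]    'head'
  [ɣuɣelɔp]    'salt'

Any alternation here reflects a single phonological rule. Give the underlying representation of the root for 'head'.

In [ɣuleŋebɔ] and [ɣuleŋep] the final segment of 'head' alternates: [b] ~ [p].
The stem 'bird' ([zuŋolubɔ], [zuŋolub]) shows [b] unchanged in both environments, so [b] cannot be basic with [p] derived in isolation.
So /p/ is underlying, and a rule of intervocalic voicing — voiceless stops become voiced between vowels — gives [b].

/ɣuleŋep/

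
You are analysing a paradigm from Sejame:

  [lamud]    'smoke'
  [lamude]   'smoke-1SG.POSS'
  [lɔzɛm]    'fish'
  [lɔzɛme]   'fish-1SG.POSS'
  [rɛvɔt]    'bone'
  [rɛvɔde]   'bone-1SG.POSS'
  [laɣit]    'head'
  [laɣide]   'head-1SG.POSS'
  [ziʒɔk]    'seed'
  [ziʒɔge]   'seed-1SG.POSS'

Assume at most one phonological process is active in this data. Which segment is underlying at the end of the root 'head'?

/t/

The root 'head' surfaces as [laɣit] and [laɣide], with a stem-final [t] ~ [d] alternation.
The stem 'smoke' ([lamud], [lamude]) shows [d] unchanged in both environments, so [d] cannot be basic with [t] derived in isolation.
So /t/ is underlying, and a rule of intervocalic voicing — voiceless stops become voiced between vowels — gives [d].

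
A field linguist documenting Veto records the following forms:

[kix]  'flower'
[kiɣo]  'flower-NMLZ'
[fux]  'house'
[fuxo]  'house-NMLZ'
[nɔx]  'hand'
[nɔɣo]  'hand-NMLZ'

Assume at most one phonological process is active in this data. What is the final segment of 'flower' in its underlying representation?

The stem for 'flower' ends in [x] in [kix] but [ɣ] in [kiɣo].
But 'house' keeps [x] in both environments ([fux], [fuxo]), so there is no rule changing /x/ to [ɣ] before the NMLZ suffix.
The alternation reflects word-final obstruent devoicing: voiced obstruents become voiceless word-finally. /ɣ/ is underlying.

/ɣ/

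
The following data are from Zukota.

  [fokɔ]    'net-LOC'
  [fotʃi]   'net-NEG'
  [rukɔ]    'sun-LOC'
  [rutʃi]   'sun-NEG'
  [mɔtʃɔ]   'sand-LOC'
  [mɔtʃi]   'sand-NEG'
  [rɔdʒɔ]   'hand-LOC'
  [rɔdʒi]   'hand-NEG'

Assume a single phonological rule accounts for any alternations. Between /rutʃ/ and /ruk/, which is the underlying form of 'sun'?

/ruk/

'sun' shows [k] ~ [tʃ] at the end of the stem ([rukɔ] vs [rutʃi]).
Compare 'sand', with invariant [tʃ] in [mɔtʃɔ] and [mɔtʃi]: an analysis with underlying /tʃ/ and a rule producing [k] before the LOC suffix would wrongly predict alternation here too.
So /k/ is underlying, and a rule of palatalization before a front vowel — /k/ becomes palato-alveolar [tʃ] before a front vowel — gives [tʃ].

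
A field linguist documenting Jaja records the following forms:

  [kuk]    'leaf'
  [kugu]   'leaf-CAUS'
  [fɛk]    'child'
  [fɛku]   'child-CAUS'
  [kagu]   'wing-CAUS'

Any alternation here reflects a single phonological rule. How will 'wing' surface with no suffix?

'leaf' shows [k] ~ [g] at the end of the stem ([kuk] vs [kugu]).
The stem 'child' ([fɛk], [fɛku]) shows [k] unchanged in both environments, so [k] cannot be basic with [g] derived before the CAUS suffix.
Therefore /g/ is basic and [k] is derived by word-final obstruent devoicing (voiced obstruents become voiceless word-finally).
From [kagu] the stem 'wing' is /kag/; word-finally this yields [kak].

[kak]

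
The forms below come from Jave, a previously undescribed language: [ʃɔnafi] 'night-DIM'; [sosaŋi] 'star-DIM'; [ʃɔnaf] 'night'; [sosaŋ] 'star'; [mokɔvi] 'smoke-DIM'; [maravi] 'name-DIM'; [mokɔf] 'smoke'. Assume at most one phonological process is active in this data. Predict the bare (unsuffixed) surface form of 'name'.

'smoke' shows [f] ~ [v] at the end of the stem ([mokɔf] vs [mokɔvi]).
The stem 'night' ([ʃɔnaf], [ʃɔnafi]) shows [f] unchanged in both environments, so [f] cannot be basic with [v] derived before the DIM suffix.
So /v/ is underlying, and a rule of word-final obstruent devoicing — voiced obstruents become voiceless word-finally — gives [f].
From [maravi] the stem 'name' is /marav/; word-finally this yields [maraf].

[maraf]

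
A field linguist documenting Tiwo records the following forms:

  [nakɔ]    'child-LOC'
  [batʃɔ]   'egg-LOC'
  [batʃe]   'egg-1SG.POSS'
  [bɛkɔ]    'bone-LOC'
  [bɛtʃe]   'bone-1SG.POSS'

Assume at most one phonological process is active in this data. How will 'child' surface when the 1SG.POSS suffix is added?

[natʃe]

In [bɛkɔ] and [bɛtʃe] the final segment of 'bone' alternates: [k] ~ [tʃ].
But 'egg' keeps [tʃ] in both environments ([batʃɔ], [batʃe]), so there is no rule changing /tʃ/ to [k] before the LOC suffix.
The underlying segment must be /k/; /k/ becomes palato-alveolar [tʃ] before a front vowel, yielding [tʃ] there.
From [nakɔ] the stem 'child' is /nak/; before a front vowel this yields [natʃe].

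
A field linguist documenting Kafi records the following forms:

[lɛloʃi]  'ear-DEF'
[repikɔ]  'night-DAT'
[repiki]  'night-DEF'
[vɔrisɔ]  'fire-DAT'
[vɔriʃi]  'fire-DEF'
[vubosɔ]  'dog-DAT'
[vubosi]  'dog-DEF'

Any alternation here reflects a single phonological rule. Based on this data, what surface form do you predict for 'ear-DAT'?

In [vɔrisɔ] and [vɔriʃi] the final segment of 'fire' alternates: [s] ~ [ʃ].
But 'dog' keeps [s] in both environments ([vubosɔ], [vubosi]), so there is no rule changing /s/ to [ʃ] before the DEF suffix.
Therefore /ʃ/ is basic and [s] is derived by depalatalization (palato-alveolar /ʃ/ becomes [s] when no front vowel follows).
The one attested form of 'ear', [lɛloʃi], shows underlying /lɛloʃ/. Applying the same rule when no front vowel follows gives [lɛlosɔ].

[lɛlosɔ]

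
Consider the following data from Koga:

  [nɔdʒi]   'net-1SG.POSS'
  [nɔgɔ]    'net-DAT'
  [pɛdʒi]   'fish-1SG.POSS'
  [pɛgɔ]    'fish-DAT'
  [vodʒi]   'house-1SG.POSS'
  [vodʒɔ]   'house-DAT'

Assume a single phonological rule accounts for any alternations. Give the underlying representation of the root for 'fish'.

/pɛg/

The stem for 'fish' ends in [dʒ] in [pɛdʒi] but [g] in [pɛgɔ].
The stem 'house' ([vodʒi], [vodʒɔ]) shows [dʒ] unchanged in both environments, so [dʒ] cannot be basic with [g] derived before the DAT suffix.
The underlying segment must be /g/; /g/ becomes palato-alveolar [dʒ] before a front vowel, yielding [dʒ] there.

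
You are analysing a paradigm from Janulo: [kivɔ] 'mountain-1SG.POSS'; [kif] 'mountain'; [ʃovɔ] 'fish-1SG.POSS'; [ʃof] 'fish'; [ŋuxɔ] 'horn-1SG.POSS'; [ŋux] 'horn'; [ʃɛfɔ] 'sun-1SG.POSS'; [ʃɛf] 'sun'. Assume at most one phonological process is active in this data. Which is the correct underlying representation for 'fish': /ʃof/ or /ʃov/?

'fish' shows [v] ~ [f] at the end of the stem ([ʃovɔ] vs [ʃof]).
Compare 'sun', with invariant [f] in [ʃɛfɔ] and [ʃɛf]: an analysis with underlying /f/ and a rule producing [v] before the 1SG.POSS suffix would wrongly predict alternation here too.
Therefore /v/ is basic and [f] is derived by word-final obstruent devoicing (voiced obstruents become voiceless word-finally).

/ʃov/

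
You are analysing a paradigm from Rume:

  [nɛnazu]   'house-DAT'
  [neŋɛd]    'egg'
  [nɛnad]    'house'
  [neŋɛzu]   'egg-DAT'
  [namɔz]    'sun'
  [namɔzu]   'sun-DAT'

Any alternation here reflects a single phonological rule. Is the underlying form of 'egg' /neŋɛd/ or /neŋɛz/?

In [neŋɛd] and [neŋɛzu] the final segment of 'egg' alternates: [d] ~ [z].
If /z/ were underlying and a rule turned it into [d] in isolation, 'sun' would also alternate; but it has [z] in both [namɔz] and [namɔzu].
Therefore /d/ is basic and [z] is derived by intervocalic spirantization (voiced stops become fricatives between vowels).

/neŋɛd/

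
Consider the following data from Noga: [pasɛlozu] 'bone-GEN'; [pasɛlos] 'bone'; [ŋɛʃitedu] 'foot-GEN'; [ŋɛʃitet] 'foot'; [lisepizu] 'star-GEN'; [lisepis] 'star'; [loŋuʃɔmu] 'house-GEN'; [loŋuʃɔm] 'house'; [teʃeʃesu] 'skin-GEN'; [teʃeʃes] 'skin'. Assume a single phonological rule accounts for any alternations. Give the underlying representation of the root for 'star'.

In [lisepizu] and [lisepis] the final segment of 'star' alternates: [z] ~ [s].
But 'skin' keeps [s] in both environments ([teʃeʃesu], [teʃeʃes]), so there is no rule changing /s/ to [z] before the GEN suffix.
The alternation reflects word-final obstruent devoicing: voiced obstruents become voiceless word-finally. /z/ is underlying.

/lisepiz/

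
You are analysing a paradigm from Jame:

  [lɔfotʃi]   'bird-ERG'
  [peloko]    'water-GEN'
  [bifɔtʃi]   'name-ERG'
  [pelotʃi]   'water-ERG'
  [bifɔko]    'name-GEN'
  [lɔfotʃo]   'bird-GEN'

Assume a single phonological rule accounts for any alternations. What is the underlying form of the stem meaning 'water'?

/pelok/

In [pelotʃi] and [peloko] the final segment of 'water' alternates: [tʃ] ~ [k].
But 'bird' keeps [tʃ] in both environments ([lɔfotʃi], [lɔfotʃo]), so there is no rule changing /tʃ/ to [k] before the GEN suffix.
Therefore /k/ is basic and [tʃ] is derived by palatalization before a front vowel (/k/ becomes palato-alveolar [tʃ] before a front vowel).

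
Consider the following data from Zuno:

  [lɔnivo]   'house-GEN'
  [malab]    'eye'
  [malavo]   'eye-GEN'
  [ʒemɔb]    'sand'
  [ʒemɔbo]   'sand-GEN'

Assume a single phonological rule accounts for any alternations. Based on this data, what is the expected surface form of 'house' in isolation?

The root 'eye' surfaces as [malab] and [malavo], with a stem-final [b] ~ [v] alternation.
If /b/ were underlying and a rule turned it into [v] before the GEN suffix, 'sand' would also alternate; but it has [b] in both [ʒemɔb] and [ʒemɔbo].
So /v/ is underlying, and a rule of word-final hardening — voiced fricatives become stops word-finally — gives [b].
The one attested form of 'house', [lɔnivo], shows underlying /lɔniv/. Applying the same rule word-finally gives [lɔnib].

[lɔnib]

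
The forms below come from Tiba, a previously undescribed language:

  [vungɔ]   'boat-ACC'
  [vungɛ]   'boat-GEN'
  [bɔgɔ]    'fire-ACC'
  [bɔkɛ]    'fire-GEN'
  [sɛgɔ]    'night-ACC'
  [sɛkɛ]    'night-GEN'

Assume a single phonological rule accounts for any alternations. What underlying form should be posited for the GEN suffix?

The GEN morpheme has two allomorphs, [-gɛ] and [-kɛ].
The ACC suffix, which begins with [g], is invariant after every stem; so [g] is not altered by any rule here.
The GEN suffix is therefore /-kɛ/ underlyingly, with post-nasal voicing: voiceless stops become voiced after a nasal.

/-kɛ/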